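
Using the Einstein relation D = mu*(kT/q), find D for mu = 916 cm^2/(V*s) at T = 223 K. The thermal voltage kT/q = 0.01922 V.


Step 1: D = mu * (kT/q)
Step 2: D = 916 * 0.01922
Step 3: D = 17.61 cm^2/s

17.61


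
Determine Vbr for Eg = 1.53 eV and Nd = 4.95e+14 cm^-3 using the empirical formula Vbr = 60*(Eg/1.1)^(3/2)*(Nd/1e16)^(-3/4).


Step 1: Eg/1.1 = 1.53/1.1 = 1.390909
Step 2: (Eg/1.1)^1.5 = 1.390909^1.5 = 1.640394
Step 3: (Nd/1e16)^(-0.75) = (0.0495)^(-0.75) = 9.528973
Step 4: Vbr = 60 * 1.640394 * 9.528973 = 937.9 V

937.9


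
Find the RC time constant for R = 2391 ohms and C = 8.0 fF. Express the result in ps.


Step 1: tau = R * C
Step 2: tau = 2391 * 8.0 fF = 2391 * 8.0e-15 F
Step 3: tau = 1.9128e-11 s = 19.128 ps

19.128


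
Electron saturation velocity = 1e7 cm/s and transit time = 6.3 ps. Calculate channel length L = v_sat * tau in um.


Step 1: tau in seconds = 6.3 ps * 1e-12 = 6.3000e-12 s
Step 2: L = v_sat * tau = 1e7 * 6.3000e-12 = 6.3000e-05 cm
Step 3: L in um = 6.3000e-05 * 1e4 = 0.63 um

0.63


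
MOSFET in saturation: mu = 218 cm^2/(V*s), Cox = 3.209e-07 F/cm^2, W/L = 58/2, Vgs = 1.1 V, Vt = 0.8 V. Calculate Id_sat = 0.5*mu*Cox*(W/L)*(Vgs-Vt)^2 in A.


Step 1: Overdrive voltage Vov = Vgs - Vt = 1.1 - 0.8 = 0.3 V
Step 2: W/L = 58/2 = 29
Step 3: Id = 0.5 * 218 * 3.209e-07 * 29 * 0.3^2
Step 4: Id = 9.13e-05 A

9.13e-05


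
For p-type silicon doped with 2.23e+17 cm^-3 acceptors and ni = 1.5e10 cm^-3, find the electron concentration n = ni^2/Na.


Step 1: Majority hole concentration p ≈ Na = 2.23e+17 cm^-3
Step 2: n = ni^2 / Na = (1.5e10)^2 / 2.23e+17
Step 3: n = 1.01e+03 cm^-3

1.01e+03


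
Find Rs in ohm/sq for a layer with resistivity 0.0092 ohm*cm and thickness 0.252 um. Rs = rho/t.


Step 1: Convert thickness to cm: t = 0.252 um = 2.5200e-05 cm
Step 2: Rs = rho / t = 0.0092 / 2.5200e-05
Step 3: Rs = 365.1 ohm/sq

365.1


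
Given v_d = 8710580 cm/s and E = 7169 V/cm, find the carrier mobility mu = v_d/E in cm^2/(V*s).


Step 1: mu = v_d / E
Step 2: mu = 8710580 / 7169
Step 3: mu = 1215.03 cm^2/(V*s)

1215.03


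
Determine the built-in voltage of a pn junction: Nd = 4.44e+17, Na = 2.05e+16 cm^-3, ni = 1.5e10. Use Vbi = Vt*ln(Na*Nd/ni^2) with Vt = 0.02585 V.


Step 1: Compute Na*Nd/ni^2 = 2.05e+16 * 4.44e+17 / (1.5e10)^2 = 4.0453e+13
Step 2: ln(4.0453e+13) = 31.3312
Step 3: Vbi = 0.02585 * 31.3312 = 0.81 V

0.81


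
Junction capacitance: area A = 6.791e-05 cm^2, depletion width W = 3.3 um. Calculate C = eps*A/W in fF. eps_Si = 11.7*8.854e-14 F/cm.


Step 1: eps_Si = 11.7 * 8.854e-14 = 1.035918e-12 F/cm
Step 2: W in cm = 3.3 * 1e-4 = 3.30e-04 cm
Step 3: C = 1.035918e-12 * 6.791e-05 / 3.30e-04 = 2.131794e-13 F
Step 4: C = 213.18 fF

213.18


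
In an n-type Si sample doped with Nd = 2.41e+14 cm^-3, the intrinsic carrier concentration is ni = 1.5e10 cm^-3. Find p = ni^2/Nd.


Step 1: Since Nd >> ni, n ≈ Nd = 2.41e+14 cm^-3
Step 2: p = ni^2 / n = (1.5e10)^2 / 2.41e+14
Step 3: p = 2.25e20 / 2.41e+14 = 9.34e+05 cm^-3

9.34e+05


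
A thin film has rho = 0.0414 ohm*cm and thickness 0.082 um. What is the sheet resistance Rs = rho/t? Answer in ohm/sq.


Step 1: Convert thickness to cm: t = 0.082 um = 8.2000e-06 cm
Step 2: Rs = rho / t = 0.0414 / 8.2000e-06
Step 3: Rs = 5048.8 ohm/sq

5048.8


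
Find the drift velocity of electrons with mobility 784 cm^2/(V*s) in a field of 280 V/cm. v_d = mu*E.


Step 1: v_d = mu * E
Step 2: v_d = 784 * 280 = 219520
Step 3: v_d = 2.20e+05 cm/s

2.20e+05


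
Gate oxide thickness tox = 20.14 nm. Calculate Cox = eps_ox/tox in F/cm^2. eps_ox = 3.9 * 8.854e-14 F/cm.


Step 1: eps_ox = 3.9 * 8.854e-14 = 3.45306e-13 F/cm
Step 2: tox in cm = 20.14 nm * 1e-7 = 2.0140e-06 cm
Step 3: Cox = 3.45306e-13 / 2.0140e-06 = 1.71e-07 F/cm^2

1.71e-07


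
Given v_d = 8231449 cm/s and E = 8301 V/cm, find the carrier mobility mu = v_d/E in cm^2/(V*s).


Step 1: mu = v_d / E
Step 2: mu = 8231449 / 8301
Step 3: mu = 991.62 cm^2/(V*s)

991.62


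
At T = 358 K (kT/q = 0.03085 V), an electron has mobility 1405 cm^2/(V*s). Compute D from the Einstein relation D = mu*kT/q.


Step 1: D = mu * (kT/q)
Step 2: D = 1405 * 0.03085
Step 3: D = 43.34 cm^2/s

43.34


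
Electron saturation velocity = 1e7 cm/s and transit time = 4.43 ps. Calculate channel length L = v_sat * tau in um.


Step 1: tau in seconds = 4.43 ps * 1e-12 = 4.4300e-12 s
Step 2: L = v_sat * tau = 1e7 * 4.4300e-12 = 4.4300e-05 cm
Step 3: L in um = 4.4300e-05 * 1e4 = 0.443 um

0.443


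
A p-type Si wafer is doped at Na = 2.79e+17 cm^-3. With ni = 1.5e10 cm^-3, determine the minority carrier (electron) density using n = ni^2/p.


Step 1: Majority hole concentration p ≈ Na = 2.79e+17 cm^-3
Step 2: n = ni^2 / Na = (1.5e10)^2 / 2.79e+17
Step 3: n = 8.06e+02 cm^-3

8.06e+02


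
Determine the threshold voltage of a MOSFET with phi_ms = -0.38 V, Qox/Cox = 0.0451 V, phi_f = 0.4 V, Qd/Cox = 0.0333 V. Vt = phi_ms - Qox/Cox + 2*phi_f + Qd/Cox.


Step 1: Vt = phi_ms - Qox/Cox + 2*phi_f + Qd/Cox
Step 2: Vt = -0.38 - 0.0451 + 2*0.4 + 0.0333
Step 3: Vt = -0.38 - 0.0451 + 0.8 + 0.0333
Step 4: Vt = 0.4082 V

0.4082


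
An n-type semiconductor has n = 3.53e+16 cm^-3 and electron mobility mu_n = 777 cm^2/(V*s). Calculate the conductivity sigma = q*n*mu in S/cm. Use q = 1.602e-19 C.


Step 1: sigma = q * n * mu
Step 2: sigma = 1.602e-19 * 3.53e+16 * 777
Step 3: sigma = 4.394e+00 S/cm

4.394e+00


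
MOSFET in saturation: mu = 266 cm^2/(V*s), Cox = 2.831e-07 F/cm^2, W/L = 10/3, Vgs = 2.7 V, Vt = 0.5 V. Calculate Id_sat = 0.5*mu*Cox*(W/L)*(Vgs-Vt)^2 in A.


Step 1: Overdrive voltage Vov = Vgs - Vt = 2.7 - 0.5 = 2.2 V
Step 2: W/L = 10/3 = 3.33333
Step 3: Id = 0.5 * 266 * 2.831e-07 * 3.33333 * 2.2^2
Step 4: Id = 6.07e-04 A

6.07e-04


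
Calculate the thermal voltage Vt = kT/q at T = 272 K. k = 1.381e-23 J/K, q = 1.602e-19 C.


Step 1: kT = 1.381e-23 * 272 = 3.75632e-21 J
Step 2: Vt = kT/q = 3.75632e-21 / 1.602e-19
Step 3: Vt = 0.02345 V

0.02345


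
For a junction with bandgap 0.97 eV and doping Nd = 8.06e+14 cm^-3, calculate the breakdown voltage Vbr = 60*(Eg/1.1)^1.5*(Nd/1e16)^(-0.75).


Step 1: Eg/1.1 = 0.97/1.1 = 0.881818
Step 2: (Eg/1.1)^1.5 = 0.881818^1.5 = 0.828073
Step 3: (Nd/1e16)^(-0.75) = (0.0806)^(-0.75) = 6.610719
Step 4: Vbr = 60 * 0.828073 * 6.610719 = 328.4 V

328.4


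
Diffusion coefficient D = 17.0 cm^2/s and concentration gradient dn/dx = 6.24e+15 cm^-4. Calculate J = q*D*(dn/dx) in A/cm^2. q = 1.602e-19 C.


Step 1: J = q * D * (dn/dx)
Step 2: J = 1.602e-19 * 17.0 * 6.24e+15
Step 3: J = 1.70e-02 A/cm^2

1.70e-02


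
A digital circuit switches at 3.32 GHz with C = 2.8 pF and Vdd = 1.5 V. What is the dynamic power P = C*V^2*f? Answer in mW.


Step 1: V^2 = 1.5^2 = 2.25 V^2
Step 2: P = C*V^2*f = 2.8e-12 F * 2.25 * 3.32e9 Hz
Step 3: P = 2.0916e-02 W
Step 4: P = 20.916 mW

20.916


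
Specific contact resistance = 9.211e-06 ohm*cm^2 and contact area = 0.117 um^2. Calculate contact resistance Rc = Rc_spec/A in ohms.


Step 1: Convert area to cm^2: 0.117 um^2 = 1.1700e-09 cm^2
Step 2: Rc = Rc_spec / A = 9.211e-06 / 1.1700e-09
Step 3: Rc = 7.87e+03 ohms

7.87e+03


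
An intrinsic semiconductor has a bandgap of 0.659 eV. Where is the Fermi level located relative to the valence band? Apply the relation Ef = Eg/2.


Step 1: For an intrinsic semiconductor, the Fermi level sits at midgap.
Step 2: Ef = Eg / 2 = 0.659 / 2 = 0.3295 eV

0.3295


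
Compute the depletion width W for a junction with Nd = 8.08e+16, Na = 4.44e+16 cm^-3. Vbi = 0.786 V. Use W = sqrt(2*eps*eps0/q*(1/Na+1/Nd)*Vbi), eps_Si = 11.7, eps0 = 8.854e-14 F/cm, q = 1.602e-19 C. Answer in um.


Step 1: 1/Na + 1/Nd = 1/4.44e+16 + 1/8.08e+16 = 3.48988e-17
Step 2: 2*eps*eps0/q = 2*11.7*8.854e-14/1.602e-19 = 1.293281e+07
Step 3: W^2 = 1.293281e+07 * 3.48988e-17 * 0.786 = 3.54753e-10
Step 4: W = sqrt(3.54753e-10) = 1.883e-05 cm = 0.1883 um

0.1883


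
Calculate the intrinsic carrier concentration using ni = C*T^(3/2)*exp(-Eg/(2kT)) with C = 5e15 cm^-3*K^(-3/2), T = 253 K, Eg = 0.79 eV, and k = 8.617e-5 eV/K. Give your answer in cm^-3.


Step 1: Compute kT = 8.617e-5 * 253 = 0.02180101 eV
Step 2: Exponent = -Eg/(2kT) = -0.79/(2*0.02180101) = -18.11843
Step 3: T^(3/2) = 253^1.5 = 4024.21
Step 4: ni = 5e15 * 4024.21 * exp(-18.11843) = 2.72e+11 cm^-3

2.72e+11


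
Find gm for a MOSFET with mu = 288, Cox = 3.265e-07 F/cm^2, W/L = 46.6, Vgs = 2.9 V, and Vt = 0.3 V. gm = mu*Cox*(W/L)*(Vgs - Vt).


Step 1: Vov = Vgs - Vt = 2.9 - 0.3 = 2.6 V
Step 2: gm = mu * Cox * (W/L) * Vov
Step 3: gm = 288 * 3.265e-07 * 46.6 * 2.6 = 1.14e-02 S

1.14e-02


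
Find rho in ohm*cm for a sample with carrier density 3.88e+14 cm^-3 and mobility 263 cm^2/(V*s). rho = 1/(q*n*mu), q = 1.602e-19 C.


Step 1: sigma = q * n * mu = 1.602e-19 * 3.88e+14 * 263 = 1.63474e-02 S/cm
Step 2: rho = 1 / sigma = 1 / 1.63474e-02 = 61.17 ohm*cm

61.17


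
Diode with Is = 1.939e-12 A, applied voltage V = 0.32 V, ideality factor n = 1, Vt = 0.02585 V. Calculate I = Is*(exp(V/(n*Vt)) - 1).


Step 1: V/(n*Vt) = 0.32/(1*0.02585) = 12.3791
Step 2: exp(12.3791) = 2.3778e+05
Step 3: I = 1.939e-12 * (2.3778e+05 - 1) = 4.61e-07 A

4.61e-07


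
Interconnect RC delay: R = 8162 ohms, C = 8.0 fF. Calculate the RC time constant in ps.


Step 1: tau = R * C
Step 2: tau = 8162 * 8.0 fF = 8162 * 8.0e-15 F
Step 3: tau = 6.5296e-11 s = 65.296 ps

65.296


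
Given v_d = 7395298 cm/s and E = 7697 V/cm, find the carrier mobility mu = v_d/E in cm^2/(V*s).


Step 1: mu = v_d / E
Step 2: mu = 7395298 / 7697
Step 3: mu = 960.8 cm^2/(V*s)

960.8


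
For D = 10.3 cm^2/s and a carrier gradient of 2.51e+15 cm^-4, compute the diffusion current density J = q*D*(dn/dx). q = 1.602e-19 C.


Step 1: J = q * D * (dn/dx)
Step 2: J = 1.602e-19 * 10.3 * 2.51e+15
Step 3: J = 4.14e-03 A/cm^2

4.14e-03


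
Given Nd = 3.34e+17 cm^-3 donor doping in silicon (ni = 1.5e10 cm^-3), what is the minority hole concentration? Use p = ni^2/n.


Step 1: Since Nd >> ni, n ≈ Nd = 3.34e+17 cm^-3
Step 2: p = ni^2 / n = (1.5e10)^2 / 3.34e+17
Step 3: p = 2.25e20 / 3.34e+17 = 6.74e+02 cm^-3

6.74e+02


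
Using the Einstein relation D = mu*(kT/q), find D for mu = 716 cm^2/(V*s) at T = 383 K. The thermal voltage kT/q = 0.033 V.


Step 1: D = mu * (kT/q)
Step 2: D = 716 * 0.033
Step 3: D = 23.63 cm^2/s

23.63


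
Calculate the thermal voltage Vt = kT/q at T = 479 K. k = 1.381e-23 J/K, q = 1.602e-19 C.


Step 1: kT = 1.381e-23 * 479 = 6.61499e-21 J
Step 2: Vt = kT/q = 6.61499e-21 / 1.602e-19
Step 3: Vt = 0.04129 V

0.04129


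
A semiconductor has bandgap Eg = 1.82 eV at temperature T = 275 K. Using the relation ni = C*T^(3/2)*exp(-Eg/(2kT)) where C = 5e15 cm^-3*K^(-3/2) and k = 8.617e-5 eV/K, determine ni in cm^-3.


Step 1: Compute kT = 8.617e-5 * 275 = 0.02369675 eV
Step 2: Exponent = -Eg/(2kT) = -1.82/(2*0.02369675) = -38.40189
Step 3: T^(3/2) = 275^1.5 = 4560.36
Step 4: ni = 5e15 * 4560.36 * exp(-38.40189) = 4.79e+02 cm^-3

4.79e+02


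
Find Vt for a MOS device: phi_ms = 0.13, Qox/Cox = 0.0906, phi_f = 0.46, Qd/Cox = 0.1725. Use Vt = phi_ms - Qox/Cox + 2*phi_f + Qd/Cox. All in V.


Step 1: Vt = phi_ms - Qox/Cox + 2*phi_f + Qd/Cox
Step 2: Vt = 0.13 - 0.0906 + 2*0.46 + 0.1725
Step 3: Vt = 0.13 - 0.0906 + 0.92 + 0.1725
Step 4: Vt = 1.1319 V

1.1319


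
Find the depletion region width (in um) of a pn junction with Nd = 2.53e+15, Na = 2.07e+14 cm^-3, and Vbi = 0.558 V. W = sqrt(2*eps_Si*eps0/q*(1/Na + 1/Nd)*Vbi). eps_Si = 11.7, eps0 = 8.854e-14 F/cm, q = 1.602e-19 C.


Step 1: 1/Na + 1/Nd = 1/2.07e+14 + 1/2.53e+15 = 5.22617e-15
Step 2: 2*eps*eps0/q = 2*11.7*8.854e-14/1.602e-19 = 1.293281e+07
Step 3: W^2 = 1.293281e+07 * 5.22617e-15 * 0.558 = 3.77147e-08
Step 4: W = sqrt(3.77147e-08) = 1.942e-04 cm = 1.942 um

1.942


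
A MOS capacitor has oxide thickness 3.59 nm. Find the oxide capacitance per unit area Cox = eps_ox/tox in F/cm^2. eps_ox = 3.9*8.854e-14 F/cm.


Step 1: eps_ox = 3.9 * 8.854e-14 = 3.45306e-13 F/cm
Step 2: tox in cm = 3.59 nm * 1e-7 = 3.5900e-07 cm
Step 3: Cox = 3.45306e-13 / 3.5900e-07 = 9.62e-07 F/cm^2

9.62e-07


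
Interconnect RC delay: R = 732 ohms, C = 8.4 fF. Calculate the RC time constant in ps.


Step 1: tau = R * C
Step 2: tau = 732 * 8.4 fF = 732 * 8.4e-15 F
Step 3: tau = 6.1488e-12 s = 6.1488 ps

6.1488


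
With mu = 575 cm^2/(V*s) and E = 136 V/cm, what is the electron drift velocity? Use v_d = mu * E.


Step 1: v_d = mu * E
Step 2: v_d = 575 * 136 = 78200
Step 3: v_d = 7.82e+04 cm/s

7.82e+04


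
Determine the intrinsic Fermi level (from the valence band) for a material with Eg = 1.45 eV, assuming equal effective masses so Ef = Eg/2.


Step 1: For an intrinsic semiconductor, the Fermi level sits at midgap.
Step 2: Ef = Eg / 2 = 1.45 / 2 = 0.725 eV

0.725


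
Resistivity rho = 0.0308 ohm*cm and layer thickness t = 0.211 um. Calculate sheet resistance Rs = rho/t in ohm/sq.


Step 1: Convert thickness to cm: t = 0.211 um = 2.1100e-05 cm
Step 2: Rs = rho / t = 0.0308 / 2.1100e-05
Step 3: Rs = 1459.7 ohm/sq

1459.7


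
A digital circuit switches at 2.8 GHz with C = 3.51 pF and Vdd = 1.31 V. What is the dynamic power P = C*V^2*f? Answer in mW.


Step 1: V^2 = 1.31^2 = 1.7161 V^2
Step 2: P = C*V^2*f = 3.51e-12 F * 1.7161 * 2.8e9 Hz
Step 3: P = 1.68658308e-02 W
Step 4: P = 16.866 mW

16.866


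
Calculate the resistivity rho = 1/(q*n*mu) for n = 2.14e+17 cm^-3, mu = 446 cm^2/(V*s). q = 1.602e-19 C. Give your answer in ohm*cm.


Step 1: sigma = q * n * mu = 1.602e-19 * 2.14e+17 * 446 = 1.52901e+01 S/cm
Step 2: rho = 1 / sigma = 1 / 1.52901e+01 = 0.0654 ohm*cm

0.0654


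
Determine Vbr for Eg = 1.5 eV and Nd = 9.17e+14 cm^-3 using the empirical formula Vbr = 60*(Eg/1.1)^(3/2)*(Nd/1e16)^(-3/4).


Step 1: Eg/1.1 = 1.5/1.1 = 1.363636
Step 2: (Eg/1.1)^1.5 = 1.363636^1.5 = 1.592384
Step 3: (Nd/1e16)^(-0.75) = (0.0917)^(-0.75) = 6.000991
Step 4: Vbr = 60 * 1.592384 * 6.000991 = 573.4 V

573.4


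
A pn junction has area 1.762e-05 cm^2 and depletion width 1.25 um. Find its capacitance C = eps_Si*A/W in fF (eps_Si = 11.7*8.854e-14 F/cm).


Step 1: eps_Si = 11.7 * 8.854e-14 = 1.035918e-12 F/cm
Step 2: W in cm = 1.25 * 1e-4 = 1.25e-04 cm
Step 3: C = 1.035918e-12 * 1.762e-05 / 1.25e-04 = 1.460230e-13 F
Step 4: C = 146.02 fF

146.02


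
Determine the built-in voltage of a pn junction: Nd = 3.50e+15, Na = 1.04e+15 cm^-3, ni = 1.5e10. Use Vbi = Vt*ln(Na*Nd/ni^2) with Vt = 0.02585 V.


Step 1: Compute Na*Nd/ni^2 = 1.04e+15 * 3.50e+15 / (1.5e10)^2 = 1.6178e+10
Step 2: ln(1.6178e+10) = 23.5069
Step 3: Vbi = 0.02585 * 23.5069 = 0.608 V

0.608


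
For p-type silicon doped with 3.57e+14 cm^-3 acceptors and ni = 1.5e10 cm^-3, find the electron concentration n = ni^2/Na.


Step 1: Majority hole concentration p ≈ Na = 3.57e+14 cm^-3
Step 2: n = ni^2 / Na = (1.5e10)^2 / 3.57e+14
Step 3: n = 6.30e+05 cm^-3

6.30e+05


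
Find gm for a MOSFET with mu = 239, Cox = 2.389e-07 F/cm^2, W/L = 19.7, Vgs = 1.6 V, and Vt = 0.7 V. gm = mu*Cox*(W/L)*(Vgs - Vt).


Step 1: Vov = Vgs - Vt = 1.6 - 0.7 = 0.9 V
Step 2: gm = mu * Cox * (W/L) * Vov
Step 3: gm = 239 * 2.389e-07 * 19.7 * 0.9 = 1.01e-03 S

1.01e-03


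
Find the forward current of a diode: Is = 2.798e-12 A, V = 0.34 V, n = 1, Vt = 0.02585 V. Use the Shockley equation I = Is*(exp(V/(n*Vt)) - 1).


Step 1: V/(n*Vt) = 0.34/(1*0.02585) = 13.1528
Step 2: exp(13.1528) = 5.1545e+05
Step 3: I = 2.798e-12 * (5.1545e+05 - 1) = 1.44e-06 A

1.44e-06


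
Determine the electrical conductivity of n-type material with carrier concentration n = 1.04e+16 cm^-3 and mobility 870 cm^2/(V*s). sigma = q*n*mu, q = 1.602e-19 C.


Step 1: sigma = q * n * mu
Step 2: sigma = 1.602e-19 * 1.04e+16 * 870
Step 3: sigma = 1.449e+00 S/cm

1.449e+00


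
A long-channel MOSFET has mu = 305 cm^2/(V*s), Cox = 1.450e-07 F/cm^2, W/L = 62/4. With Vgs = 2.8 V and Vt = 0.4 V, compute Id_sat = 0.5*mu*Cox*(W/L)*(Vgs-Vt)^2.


Step 1: Overdrive voltage Vov = Vgs - Vt = 2.8 - 0.4 = 2.4 V
Step 2: W/L = 62/4 = 15.5
Step 3: Id = 0.5 * 305 * 1.450e-07 * 15.5 * 2.4^2
Step 4: Id = 1.97e-03 A

1.97e-03


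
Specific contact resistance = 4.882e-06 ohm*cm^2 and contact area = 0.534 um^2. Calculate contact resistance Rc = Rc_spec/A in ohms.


Step 1: Convert area to cm^2: 0.534 um^2 = 5.3400e-09 cm^2
Step 2: Rc = Rc_spec / A = 4.882e-06 / 5.3400e-09
Step 3: Rc = 9.14e+02 ohms

9.14e+02


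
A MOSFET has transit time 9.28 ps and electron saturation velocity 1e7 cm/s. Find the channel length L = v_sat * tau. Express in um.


Step 1: tau in seconds = 9.28 ps * 1e-12 = 9.2800e-12 s
Step 2: L = v_sat * tau = 1e7 * 9.2800e-12 = 9.2800e-05 cm
Step 3: L in um = 9.2800e-05 * 1e4 = 0.928 um

0.928


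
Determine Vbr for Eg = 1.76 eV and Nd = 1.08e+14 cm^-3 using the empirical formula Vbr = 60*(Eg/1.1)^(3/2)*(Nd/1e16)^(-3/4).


Step 1: Eg/1.1 = 1.76/1.1 = 1.600000
Step 2: (Eg/1.1)^1.5 = 1.600000^1.5 = 2.023858
Step 3: (Nd/1e16)^(-0.75) = (0.0108)^(-0.75) = 29.849165
Step 4: Vbr = 60 * 2.023858 * 29.849165 = 3624.6 V

3624.6


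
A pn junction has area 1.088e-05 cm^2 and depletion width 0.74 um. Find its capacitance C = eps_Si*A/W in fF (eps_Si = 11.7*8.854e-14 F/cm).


Step 1: eps_Si = 11.7 * 8.854e-14 = 1.035918e-12 F/cm
Step 2: W in cm = 0.74 * 1e-4 = 7.40e-05 cm
Step 3: C = 1.035918e-12 * 1.088e-05 / 7.40e-05 = 1.523079e-13 F
Step 4: C = 152.31 fF

152.31


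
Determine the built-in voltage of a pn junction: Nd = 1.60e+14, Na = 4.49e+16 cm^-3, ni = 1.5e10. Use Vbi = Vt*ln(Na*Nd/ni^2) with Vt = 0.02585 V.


Step 1: Compute Na*Nd/ni^2 = 4.49e+16 * 1.60e+14 / (1.5e10)^2 = 3.1929e+10
Step 2: ln(3.1929e+10) = 24.1868
Step 3: Vbi = 0.02585 * 24.1868 = 0.625 V

0.625


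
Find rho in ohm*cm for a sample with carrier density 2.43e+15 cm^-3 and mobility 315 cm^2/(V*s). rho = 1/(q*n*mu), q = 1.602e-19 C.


Step 1: sigma = q * n * mu = 1.602e-19 * 2.43e+15 * 315 = 1.22625e-01 S/cm
Step 2: rho = 1 / sigma = 1 / 1.22625e-01 = 8.155 ohm*cm

8.155


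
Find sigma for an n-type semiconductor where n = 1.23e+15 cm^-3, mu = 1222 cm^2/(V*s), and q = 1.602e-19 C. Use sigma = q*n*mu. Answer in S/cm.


Step 1: sigma = q * n * mu
Step 2: sigma = 1.602e-19 * 1.23e+15 * 1222
Step 3: sigma = 2.408e-01 S/cm

2.408e-01


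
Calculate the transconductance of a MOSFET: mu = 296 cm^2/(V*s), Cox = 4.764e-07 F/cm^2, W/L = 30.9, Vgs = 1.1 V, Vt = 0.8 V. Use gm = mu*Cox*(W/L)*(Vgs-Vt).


Step 1: Vov = Vgs - Vt = 1.1 - 0.8 = 0.3 V
Step 2: gm = mu * Cox * (W/L) * Vov
Step 3: gm = 296 * 4.764e-07 * 30.9 * 0.3 = 1.31e-03 S

1.31e-03


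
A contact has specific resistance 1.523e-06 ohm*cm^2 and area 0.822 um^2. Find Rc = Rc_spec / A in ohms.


Step 1: Convert area to cm^2: 0.822 um^2 = 8.2200e-09 cm^2
Step 2: Rc = Rc_spec / A = 1.523e-06 / 8.2200e-09
Step 3: Rc = 1.85e+02 ohms

1.85e+02


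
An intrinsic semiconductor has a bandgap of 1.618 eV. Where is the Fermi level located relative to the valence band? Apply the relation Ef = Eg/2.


Step 1: For an intrinsic semiconductor, the Fermi level sits at midgap.
Step 2: Ef = Eg / 2 = 1.618 / 2 = 0.809 eV

0.809


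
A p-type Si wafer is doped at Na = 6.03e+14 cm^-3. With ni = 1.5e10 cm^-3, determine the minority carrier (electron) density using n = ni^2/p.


Step 1: Majority hole concentration p ≈ Na = 6.03e+14 cm^-3
Step 2: n = ni^2 / Na = (1.5e10)^2 / 6.03e+14
Step 3: n = 3.73e+05 cm^-3

3.73e+05


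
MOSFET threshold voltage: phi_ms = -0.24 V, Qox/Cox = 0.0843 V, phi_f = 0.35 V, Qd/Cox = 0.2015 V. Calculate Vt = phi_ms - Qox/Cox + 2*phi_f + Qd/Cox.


Step 1: Vt = phi_ms - Qox/Cox + 2*phi_f + Qd/Cox
Step 2: Vt = -0.24 - 0.0843 + 2*0.35 + 0.2015
Step 3: Vt = -0.24 - 0.0843 + 0.7 + 0.2015
Step 4: Vt = 0.5772 V

0.5772


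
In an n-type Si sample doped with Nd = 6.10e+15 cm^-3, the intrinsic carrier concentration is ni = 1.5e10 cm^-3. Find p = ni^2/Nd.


Step 1: Since Nd >> ni, n ≈ Nd = 6.10e+15 cm^-3
Step 2: p = ni^2 / n = (1.5e10)^2 / 6.10e+15
Step 3: p = 2.25e20 / 6.10e+15 = 3.69e+04 cm^-3

3.69e+04


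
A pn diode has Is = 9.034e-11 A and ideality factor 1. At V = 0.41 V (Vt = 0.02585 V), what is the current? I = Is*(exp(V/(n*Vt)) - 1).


Step 1: V/(n*Vt) = 0.41/(1*0.02585) = 15.8607
Step 2: exp(15.8607) = 7.7306e+06
Step 3: I = 9.034e-11 * (7.7306e+06 - 1) = 6.98e-04 A

6.98e-04


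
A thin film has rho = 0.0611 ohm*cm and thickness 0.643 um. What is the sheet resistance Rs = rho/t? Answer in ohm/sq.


Step 1: Convert thickness to cm: t = 0.643 um = 6.4300e-05 cm
Step 2: Rs = rho / t = 0.0611 / 6.4300e-05
Step 3: Rs = 950.2 ohm/sq

950.2


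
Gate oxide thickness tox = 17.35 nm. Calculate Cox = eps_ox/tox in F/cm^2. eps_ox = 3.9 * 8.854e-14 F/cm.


Step 1: eps_ox = 3.9 * 8.854e-14 = 3.45306e-13 F/cm
Step 2: tox in cm = 17.35 nm * 1e-7 = 1.7350e-06 cm
Step 3: Cox = 3.45306e-13 / 1.7350e-06 = 1.99e-07 F/cm^2

1.99e-07


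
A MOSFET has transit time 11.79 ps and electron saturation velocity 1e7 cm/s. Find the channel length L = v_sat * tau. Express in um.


Step 1: tau in seconds = 11.79 ps * 1e-12 = 1.1790e-11 s
Step 2: L = v_sat * tau = 1e7 * 1.1790e-11 = 1.1790e-04 cm
Step 3: L in um = 1.1790e-04 * 1e4 = 1.179 um

1.179


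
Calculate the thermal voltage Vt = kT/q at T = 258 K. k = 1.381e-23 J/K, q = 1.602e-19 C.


Step 1: kT = 1.381e-23 * 258 = 3.56298e-21 J
Step 2: Vt = kT/q = 3.56298e-21 / 1.602e-19
Step 3: Vt = 0.02224 V

0.02224


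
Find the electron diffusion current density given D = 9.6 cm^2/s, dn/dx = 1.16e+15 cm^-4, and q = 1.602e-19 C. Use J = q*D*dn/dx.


Step 1: J = q * D * (dn/dx)
Step 2: J = 1.602e-19 * 9.6 * 1.16e+15
Step 3: J = 1.78e-03 A/cm^2

1.78e-03


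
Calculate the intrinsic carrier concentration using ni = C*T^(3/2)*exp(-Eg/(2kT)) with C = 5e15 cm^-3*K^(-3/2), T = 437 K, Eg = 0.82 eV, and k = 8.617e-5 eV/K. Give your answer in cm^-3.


Step 1: Compute kT = 8.617e-5 * 437 = 0.03765629 eV
Step 2: Exponent = -Eg/(2kT) = -0.82/(2*0.03765629) = -10.88796
Step 3: T^(3/2) = 437^1.5 = 9135.29
Step 4: ni = 5e15 * 9135.29 * exp(-10.88796) = 8.53e+14 cm^-3

8.53e+14


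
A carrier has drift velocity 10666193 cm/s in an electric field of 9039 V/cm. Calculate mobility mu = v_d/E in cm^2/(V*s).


Step 1: mu = v_d / E
Step 2: mu = 10666193 / 9039
Step 3: mu = 1180.02 cm^2/(V*s)

1180.02


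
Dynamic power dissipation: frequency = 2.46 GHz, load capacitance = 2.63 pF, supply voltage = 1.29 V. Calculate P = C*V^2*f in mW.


Step 1: V^2 = 1.29^2 = 1.6641 V^2
Step 2: P = C*V^2*f = 2.63e-12 F * 1.6641 * 2.46e9 Hz
Step 3: P = 1.076639418e-02 W
Step 4: P = 10.766 mW

10.766


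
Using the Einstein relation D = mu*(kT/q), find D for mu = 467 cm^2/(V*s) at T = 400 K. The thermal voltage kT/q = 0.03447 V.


Step 1: D = mu * (kT/q)
Step 2: D = 467 * 0.03447
Step 3: D = 16.1 cm^2/s

16.1


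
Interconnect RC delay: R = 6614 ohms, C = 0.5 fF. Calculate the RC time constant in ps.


Step 1: tau = R * C
Step 2: tau = 6614 * 0.5 fF = 6614 * 5.0e-16 F
Step 3: tau = 3.307e-12 s = 3.307 ps

3.307


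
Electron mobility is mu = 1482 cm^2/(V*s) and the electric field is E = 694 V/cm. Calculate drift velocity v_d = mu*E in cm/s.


Step 1: v_d = mu * E
Step 2: v_d = 1482 * 694 = 1028508
Step 3: v_d = 1.03e+06 cm/s

1.03e+06


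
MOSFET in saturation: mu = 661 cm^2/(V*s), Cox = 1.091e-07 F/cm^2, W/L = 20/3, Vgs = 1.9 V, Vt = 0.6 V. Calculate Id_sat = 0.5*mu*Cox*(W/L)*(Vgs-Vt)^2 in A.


Step 1: Overdrive voltage Vov = Vgs - Vt = 1.9 - 0.6 = 1.3 V
Step 2: W/L = 20/3 = 6.66667
Step 3: Id = 0.5 * 661 * 1.091e-07 * 6.66667 * 1.3^2
Step 4: Id = 4.06e-04 A

4.06e-04


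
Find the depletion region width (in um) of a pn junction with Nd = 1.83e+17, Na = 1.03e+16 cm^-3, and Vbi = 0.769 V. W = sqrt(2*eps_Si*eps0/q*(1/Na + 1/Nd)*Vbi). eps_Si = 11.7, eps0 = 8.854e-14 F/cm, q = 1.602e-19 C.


Step 1: 1/Na + 1/Nd = 1/1.03e+16 + 1/1.83e+17 = 1.02552e-16
Step 2: 2*eps*eps0/q = 2*11.7*8.854e-14/1.602e-19 = 1.293281e+07
Step 3: W^2 = 1.293281e+07 * 1.02552e-16 * 0.769 = 1.01991e-09
Step 4: W = sqrt(1.01991e-09) = 3.194e-05 cm = 0.3194 um

0.3194


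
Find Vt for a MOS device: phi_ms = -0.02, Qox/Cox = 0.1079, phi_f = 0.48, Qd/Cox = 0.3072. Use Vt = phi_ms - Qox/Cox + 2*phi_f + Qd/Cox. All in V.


Step 1: Vt = phi_ms - Qox/Cox + 2*phi_f + Qd/Cox
Step 2: Vt = -0.02 - 0.1079 + 2*0.48 + 0.3072
Step 3: Vt = -0.02 - 0.1079 + 0.96 + 0.3072
Step 4: Vt = 1.1393 V

1.1393


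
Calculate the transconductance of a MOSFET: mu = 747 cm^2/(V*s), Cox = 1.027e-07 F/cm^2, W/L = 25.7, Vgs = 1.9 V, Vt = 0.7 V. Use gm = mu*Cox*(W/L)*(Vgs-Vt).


Step 1: Vov = Vgs - Vt = 1.9 - 0.7 = 1.2 V
Step 2: gm = mu * Cox * (W/L) * Vov
Step 3: gm = 747 * 1.027e-07 * 25.7 * 1.2 = 2.37e-03 S

2.37e-03


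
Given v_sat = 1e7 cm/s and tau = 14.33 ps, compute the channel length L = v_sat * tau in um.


Step 1: tau in seconds = 14.33 ps * 1e-12 = 1.4330e-11 s
Step 2: L = v_sat * tau = 1e7 * 1.4330e-11 = 1.4330e-04 cm
Step 3: L in um = 1.4330e-04 * 1e4 = 1.433 um

1.433


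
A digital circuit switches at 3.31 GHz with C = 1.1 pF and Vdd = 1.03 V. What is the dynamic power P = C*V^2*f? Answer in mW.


Step 1: V^2 = 1.03^2 = 1.0609 V^2
Step 2: P = C*V^2*f = 1.1e-12 F * 1.0609 * 3.31e9 Hz
Step 3: P = 3.8627369e-03 W
Step 4: P = 3.863 mW

3.863


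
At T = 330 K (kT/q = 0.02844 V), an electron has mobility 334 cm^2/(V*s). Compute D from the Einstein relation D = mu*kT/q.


Step 1: D = mu * (kT/q)
Step 2: D = 334 * 0.02844
Step 3: D = 9.5 cm^2/s

9.5


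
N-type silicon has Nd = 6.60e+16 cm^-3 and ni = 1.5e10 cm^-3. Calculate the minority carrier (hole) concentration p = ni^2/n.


Step 1: Since Nd >> ni, n ≈ Nd = 6.60e+16 cm^-3
Step 2: p = ni^2 / n = (1.5e10)^2 / 6.60e+16
Step 3: p = 2.25e20 / 6.60e+16 = 3.41e+03 cm^-3

3.41e+03


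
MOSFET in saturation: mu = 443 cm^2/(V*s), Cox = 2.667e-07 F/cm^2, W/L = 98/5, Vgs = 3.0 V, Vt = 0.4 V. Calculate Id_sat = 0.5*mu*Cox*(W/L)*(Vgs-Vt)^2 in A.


Step 1: Overdrive voltage Vov = Vgs - Vt = 3.0 - 0.4 = 2.6 V
Step 2: W/L = 98/5 = 19.6
Step 3: Id = 0.5 * 443 * 2.667e-07 * 19.6 * 2.6^2
Step 4: Id = 7.83e-03 A

7.83e-03


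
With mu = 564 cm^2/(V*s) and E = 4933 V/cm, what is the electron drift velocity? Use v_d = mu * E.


Step 1: v_d = mu * E
Step 2: v_d = 564 * 4933 = 2782212
Step 3: v_d = 2.78e+06 cm/s

2.78e+06


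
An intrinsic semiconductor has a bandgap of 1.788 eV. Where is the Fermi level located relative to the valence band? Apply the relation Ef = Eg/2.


Step 1: For an intrinsic semiconductor, the Fermi level sits at midgap.
Step 2: Ef = Eg / 2 = 1.788 / 2 = 0.894 eV

0.894


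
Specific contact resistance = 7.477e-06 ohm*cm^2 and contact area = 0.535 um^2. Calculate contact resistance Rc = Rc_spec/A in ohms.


Step 1: Convert area to cm^2: 0.535 um^2 = 5.3500e-09 cm^2
Step 2: Rc = Rc_spec / A = 7.477e-06 / 5.3500e-09
Step 3: Rc = 1.40e+03 ohms

1.40e+03


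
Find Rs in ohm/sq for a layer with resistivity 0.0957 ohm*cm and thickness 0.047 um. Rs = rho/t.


Step 1: Convert thickness to cm: t = 0.047 um = 4.7000e-06 cm
Step 2: Rs = rho / t = 0.0957 / 4.7000e-06
Step 3: Rs = 20361.7 ohm/sq

20361.7


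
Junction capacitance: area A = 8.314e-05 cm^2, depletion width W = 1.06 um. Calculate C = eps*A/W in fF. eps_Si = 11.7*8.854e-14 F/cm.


Step 1: eps_Si = 11.7 * 8.854e-14 = 1.035918e-12 F/cm
Step 2: W in cm = 1.06 * 1e-4 = 1.06e-04 cm
Step 3: C = 1.035918e-12 * 8.314e-05 / 1.06e-04 = 8.125115e-13 F
Step 4: C = 812.51 fF

812.51


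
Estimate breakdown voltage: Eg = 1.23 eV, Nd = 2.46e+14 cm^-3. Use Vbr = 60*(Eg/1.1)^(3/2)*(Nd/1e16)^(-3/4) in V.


Step 1: Eg/1.1 = 1.23/1.1 = 1.118182
Step 2: (Eg/1.1)^1.5 = 1.118182^1.5 = 1.182412
Step 3: (Nd/1e16)^(-0.75) = (0.0246)^(-0.75) = 16.098991
Step 4: Vbr = 60 * 1.182412 * 16.098991 = 1142.1 V

1142.1


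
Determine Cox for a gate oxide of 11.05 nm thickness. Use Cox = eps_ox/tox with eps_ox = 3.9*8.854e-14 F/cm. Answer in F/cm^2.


Step 1: eps_ox = 3.9 * 8.854e-14 = 3.45306e-13 F/cm
Step 2: tox in cm = 11.05 nm * 1e-7 = 1.1050e-06 cm
Step 3: Cox = 3.45306e-13 / 1.1050e-06 = 3.12e-07 F/cm^2

3.12e-07


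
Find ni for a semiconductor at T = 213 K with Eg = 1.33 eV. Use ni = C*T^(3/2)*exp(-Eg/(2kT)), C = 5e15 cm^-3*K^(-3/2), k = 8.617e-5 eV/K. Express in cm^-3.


Step 1: Compute kT = 8.617e-5 * 213 = 0.01835421 eV
Step 2: Exponent = -Eg/(2kT) = -1.33/(2*0.01835421) = -36.23147
Step 3: T^(3/2) = 213^1.5 = 3108.63
Step 4: ni = 5e15 * 3108.63 * exp(-36.23147) = 2.86e+03 cm^-3

2.86e+03


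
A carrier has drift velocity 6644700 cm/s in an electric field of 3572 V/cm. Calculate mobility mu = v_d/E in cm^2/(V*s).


Step 1: mu = v_d / E
Step 2: mu = 6644700 / 3572
Step 3: mu = 1860.22 cm^2/(V*s)

1860.22


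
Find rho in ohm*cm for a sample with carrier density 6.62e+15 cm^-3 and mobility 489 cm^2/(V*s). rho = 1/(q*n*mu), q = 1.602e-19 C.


Step 1: sigma = q * n * mu = 1.602e-19 * 6.62e+15 * 489 = 5.18596e-01 S/cm
Step 2: rho = 1 / sigma = 1 / 5.18596e-01 = 1.928 ohm*cm

1.928


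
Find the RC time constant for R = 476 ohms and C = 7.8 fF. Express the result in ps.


Step 1: tau = R * C
Step 2: tau = 476 * 7.8 fF = 476 * 7.8e-15 F
Step 3: tau = 3.7128e-12 s = 3.7128 ps

3.7128


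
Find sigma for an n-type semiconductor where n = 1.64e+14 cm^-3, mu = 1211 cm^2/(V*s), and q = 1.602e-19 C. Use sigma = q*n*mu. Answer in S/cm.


Step 1: sigma = q * n * mu
Step 2: sigma = 1.602e-19 * 1.64e+14 * 1211
Step 3: sigma = 3.182e-02 S/cm

3.182e-02


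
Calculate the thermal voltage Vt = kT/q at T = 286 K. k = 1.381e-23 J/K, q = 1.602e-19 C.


Step 1: kT = 1.381e-23 * 286 = 3.94966e-21 J
Step 2: Vt = kT/q = 3.94966e-21 / 1.602e-19
Step 3: Vt = 0.02465 V

0.02465


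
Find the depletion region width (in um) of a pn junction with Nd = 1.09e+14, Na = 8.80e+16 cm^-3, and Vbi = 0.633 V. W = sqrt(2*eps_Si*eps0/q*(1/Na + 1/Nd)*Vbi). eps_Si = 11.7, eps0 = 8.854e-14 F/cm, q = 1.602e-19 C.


Step 1: 1/Na + 1/Nd = 1/8.80e+16 + 1/1.09e+14 = 9.18568e-15
Step 2: 2*eps*eps0/q = 2*11.7*8.854e-14/1.602e-19 = 1.293281e+07
Step 3: W^2 = 1.293281e+07 * 9.18568e-15 * 0.633 = 7.51983e-08
Step 4: W = sqrt(7.51983e-08) = 2.742e-04 cm = 2.742 um

2.742


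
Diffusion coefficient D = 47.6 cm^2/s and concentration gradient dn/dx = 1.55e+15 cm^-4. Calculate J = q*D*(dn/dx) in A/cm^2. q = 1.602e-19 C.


Step 1: J = q * D * (dn/dx)
Step 2: J = 1.602e-19 * 47.6 * 1.55e+15
Step 3: J = 1.18e-02 A/cm^2

1.18e-02


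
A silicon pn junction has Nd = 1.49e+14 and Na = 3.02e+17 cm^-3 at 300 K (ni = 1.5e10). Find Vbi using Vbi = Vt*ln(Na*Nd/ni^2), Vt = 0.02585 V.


Step 1: Compute Na*Nd/ni^2 = 3.02e+17 * 1.49e+14 / (1.5e10)^2 = 1.9999e+11
Step 2: ln(1.9999e+11) = 26.0215
Step 3: Vbi = 0.02585 * 26.0215 = 0.673 V

0.673


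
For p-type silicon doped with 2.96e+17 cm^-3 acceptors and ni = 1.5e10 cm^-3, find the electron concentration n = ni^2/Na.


Step 1: Majority hole concentration p ≈ Na = 2.96e+17 cm^-3
Step 2: n = ni^2 / Na = (1.5e10)^2 / 2.96e+17
Step 3: n = 7.60e+02 cm^-3

7.60e+02


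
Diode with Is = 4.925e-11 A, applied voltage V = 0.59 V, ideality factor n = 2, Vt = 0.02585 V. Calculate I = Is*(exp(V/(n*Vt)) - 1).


Step 1: V/(n*Vt) = 0.59/(2*0.02585) = 11.4120
Step 2: exp(11.4120) = 9.0400e+04
Step 3: I = 4.925e-11 * (9.0400e+04 - 1) = 4.45e-06 A

4.45e-06


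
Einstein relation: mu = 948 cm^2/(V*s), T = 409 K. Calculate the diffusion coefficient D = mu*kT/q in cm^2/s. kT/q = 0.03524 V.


Step 1: D = mu * (kT/q)
Step 2: D = 948 * 0.03524
Step 3: D = 33.41 cm^2/s

33.41


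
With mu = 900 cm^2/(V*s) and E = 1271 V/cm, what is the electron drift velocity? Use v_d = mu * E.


Step 1: v_d = mu * E
Step 2: v_d = 900 * 1271 = 1143900
Step 3: v_d = 1.14e+06 cm/s

1.14e+06


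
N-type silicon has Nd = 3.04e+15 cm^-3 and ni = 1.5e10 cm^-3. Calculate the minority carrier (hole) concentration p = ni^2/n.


Step 1: Since Nd >> ni, n ≈ Nd = 3.04e+15 cm^-3
Step 2: p = ni^2 / n = (1.5e10)^2 / 3.04e+15
Step 3: p = 2.25e20 / 3.04e+15 = 7.40e+04 cm^-3

7.40e+04


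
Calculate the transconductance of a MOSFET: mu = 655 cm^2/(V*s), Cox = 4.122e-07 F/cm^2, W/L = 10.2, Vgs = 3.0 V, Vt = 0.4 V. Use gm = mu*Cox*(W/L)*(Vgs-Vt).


Step 1: Vov = Vgs - Vt = 3.0 - 0.4 = 2.6 V
Step 2: gm = mu * Cox * (W/L) * Vov
Step 3: gm = 655 * 4.122e-07 * 10.2 * 2.6 = 7.16e-03 S

7.16e-03


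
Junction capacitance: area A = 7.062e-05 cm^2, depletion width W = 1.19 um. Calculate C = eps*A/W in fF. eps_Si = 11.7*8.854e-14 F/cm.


Step 1: eps_Si = 11.7 * 8.854e-14 = 1.035918e-12 F/cm
Step 2: W in cm = 1.19 * 1e-4 = 1.19e-04 cm
Step 3: C = 1.035918e-12 * 7.062e-05 / 1.19e-04 = 6.147607e-13 F
Step 4: C = 614.76 fF

614.76


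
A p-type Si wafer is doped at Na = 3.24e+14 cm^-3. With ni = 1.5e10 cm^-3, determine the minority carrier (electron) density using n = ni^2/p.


Step 1: Majority hole concentration p ≈ Na = 3.24e+14 cm^-3
Step 2: n = ni^2 / Na = (1.5e10)^2 / 3.24e+14
Step 3: n = 6.94e+05 cm^-3

6.94e+05


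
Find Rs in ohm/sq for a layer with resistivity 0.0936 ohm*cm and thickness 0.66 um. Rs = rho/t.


Step 1: Convert thickness to cm: t = 0.66 um = 6.6000e-05 cm
Step 2: Rs = rho / t = 0.0936 / 6.6000e-05
Step 3: Rs = 1418.2 ohm/sq

1418.2


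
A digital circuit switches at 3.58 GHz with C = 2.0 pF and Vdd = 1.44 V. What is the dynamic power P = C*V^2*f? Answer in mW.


Step 1: V^2 = 1.44^2 = 2.0736 V^2
Step 2: P = C*V^2*f = 2.0e-12 F * 2.0736 * 3.58e9 Hz
Step 3: P = 1.4846976e-02 W
Step 4: P = 14.847 mW

14.847


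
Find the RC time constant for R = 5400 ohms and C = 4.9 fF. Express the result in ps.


Step 1: tau = R * C
Step 2: tau = 5400 * 4.9 fF = 5400 * 4.9e-15 F
Step 3: tau = 2.646e-11 s = 26.46 ps

26.46


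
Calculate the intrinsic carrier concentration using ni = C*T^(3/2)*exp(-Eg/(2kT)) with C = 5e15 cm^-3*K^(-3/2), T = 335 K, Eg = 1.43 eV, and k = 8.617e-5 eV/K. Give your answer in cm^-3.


Step 1: Compute kT = 8.617e-5 * 335 = 0.02886695 eV
Step 2: Exponent = -Eg/(2kT) = -1.43/(2*0.02886695) = -24.76881
Step 3: T^(3/2) = 335^1.5 = 6131.51
Step 4: ni = 5e15 * 6131.51 * exp(-24.76881) = 5.37e+08 cm^-3

5.37e+08


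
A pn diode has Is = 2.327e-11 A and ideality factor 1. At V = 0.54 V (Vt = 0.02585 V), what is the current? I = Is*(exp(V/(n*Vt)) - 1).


Step 1: V/(n*Vt) = 0.54/(1*0.02585) = 20.8897
Step 2: exp(20.8897) = 1.1811e+09
Step 3: I = 2.327e-11 * (1.1811e+09 - 1) = 2.75e-02 A

2.75e-02


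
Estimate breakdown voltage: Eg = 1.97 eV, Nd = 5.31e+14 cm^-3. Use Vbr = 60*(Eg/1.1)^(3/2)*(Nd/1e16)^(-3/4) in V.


Step 1: Eg/1.1 = 1.97/1.1 = 1.790909
Step 2: (Eg/1.1)^1.5 = 1.790909^1.5 = 2.396681
Step 3: (Nd/1e16)^(-0.75) = (0.0531)^(-0.75) = 9.040222
Step 4: Vbr = 60 * 2.396681 * 9.040222 = 1300.0 V

1300.0


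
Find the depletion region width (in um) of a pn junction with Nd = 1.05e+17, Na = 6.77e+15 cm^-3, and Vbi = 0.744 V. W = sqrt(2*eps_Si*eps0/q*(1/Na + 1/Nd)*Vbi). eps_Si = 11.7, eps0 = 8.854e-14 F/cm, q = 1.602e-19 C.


Step 1: 1/Na + 1/Nd = 1/6.77e+15 + 1/1.05e+17 = 1.57234e-16
Step 2: 2*eps*eps0/q = 2*11.7*8.854e-14/1.602e-19 = 1.293281e+07
Step 3: W^2 = 1.293281e+07 * 1.57234e-16 * 0.744 = 1.51291e-09
Step 4: W = sqrt(1.51291e-09) = 3.890e-05 cm = 0.389 um

0.389


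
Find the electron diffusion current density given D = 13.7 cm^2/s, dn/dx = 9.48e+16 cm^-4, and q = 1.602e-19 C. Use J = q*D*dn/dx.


Step 1: J = q * D * (dn/dx)
Step 2: J = 1.602e-19 * 13.7 * 9.48e+16
Step 3: J = 2.08e-01 A/cm^2

2.08e-01


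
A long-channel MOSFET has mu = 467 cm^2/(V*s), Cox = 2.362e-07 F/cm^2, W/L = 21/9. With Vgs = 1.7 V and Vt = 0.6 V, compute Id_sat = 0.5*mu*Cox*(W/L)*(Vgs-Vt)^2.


Step 1: Overdrive voltage Vov = Vgs - Vt = 1.7 - 0.6 = 1.1 V
Step 2: W/L = 21/9 = 2.33333
Step 3: Id = 0.5 * 467 * 2.362e-07 * 2.33333 * 1.1^2
Step 4: Id = 1.56e-04 A

1.56e-04


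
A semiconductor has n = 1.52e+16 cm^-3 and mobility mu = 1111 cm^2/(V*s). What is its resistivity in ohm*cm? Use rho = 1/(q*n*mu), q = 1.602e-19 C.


Step 1: sigma = q * n * mu = 1.602e-19 * 1.52e+16 * 1111 = 2.70533e+00 S/cm
Step 2: rho = 1 / sigma = 1 / 2.70533e+00 = 0.3696 ohm*cm

0.3696


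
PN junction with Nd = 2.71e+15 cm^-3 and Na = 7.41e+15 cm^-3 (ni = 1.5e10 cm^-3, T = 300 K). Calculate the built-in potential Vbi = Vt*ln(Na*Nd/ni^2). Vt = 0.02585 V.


Step 1: Compute Na*Nd/ni^2 = 7.41e+15 * 2.71e+15 / (1.5e10)^2 = 8.9249e+10
Step 2: ln(8.9249e+10) = 25.2147
Step 3: Vbi = 0.02585 * 25.2147 = 0.652 V

0.652


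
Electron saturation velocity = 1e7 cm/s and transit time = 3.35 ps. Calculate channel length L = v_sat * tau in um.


Step 1: tau in seconds = 3.35 ps * 1e-12 = 3.3500e-12 s
Step 2: L = v_sat * tau = 1e7 * 3.3500e-12 = 3.3500e-05 cm
Step 3: L in um = 3.3500e-05 * 1e4 = 0.335 um

0.335


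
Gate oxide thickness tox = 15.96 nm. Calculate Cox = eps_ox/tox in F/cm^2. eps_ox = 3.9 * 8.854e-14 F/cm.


Step 1: eps_ox = 3.9 * 8.854e-14 = 3.45306e-13 F/cm
Step 2: tox in cm = 15.96 nm * 1e-7 = 1.5960e-06 cm
Step 3: Cox = 3.45306e-13 / 1.5960e-06 = 2.16e-07 F/cm^2

2.16e-07


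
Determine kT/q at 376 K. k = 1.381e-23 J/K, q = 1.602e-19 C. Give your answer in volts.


Step 1: kT = 1.381e-23 * 376 = 5.19256e-21 J
Step 2: Vt = kT/q = 5.19256e-21 / 1.602e-19
Step 3: Vt = 0.03241 V

0.03241


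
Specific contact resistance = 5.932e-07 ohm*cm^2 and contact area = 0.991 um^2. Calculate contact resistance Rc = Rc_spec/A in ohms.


Step 1: Convert area to cm^2: 0.991 um^2 = 9.9100e-09 cm^2
Step 2: Rc = Rc_spec / A = 5.932e-07 / 9.9100e-09
Step 3: Rc = 5.99e+01 ohms

5.99e+01


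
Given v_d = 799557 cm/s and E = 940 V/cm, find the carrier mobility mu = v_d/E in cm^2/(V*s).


Step 1: mu = v_d / E
Step 2: mu = 799557 / 940
Step 3: mu = 850.59 cm^2/(V*s)

850.59


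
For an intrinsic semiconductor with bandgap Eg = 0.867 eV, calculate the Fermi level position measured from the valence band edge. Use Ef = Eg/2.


Step 1: For an intrinsic semiconductor, the Fermi level sits at midgap.
Step 2: Ef = Eg / 2 = 0.867 / 2 = 0.4335 eV

0.4335


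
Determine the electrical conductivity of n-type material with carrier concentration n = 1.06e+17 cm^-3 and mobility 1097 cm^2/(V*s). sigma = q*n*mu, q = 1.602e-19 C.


Step 1: sigma = q * n * mu
Step 2: sigma = 1.602e-19 * 1.06e+17 * 1097
Step 3: sigma = 1.863e+01 S/cm

1.863e+01


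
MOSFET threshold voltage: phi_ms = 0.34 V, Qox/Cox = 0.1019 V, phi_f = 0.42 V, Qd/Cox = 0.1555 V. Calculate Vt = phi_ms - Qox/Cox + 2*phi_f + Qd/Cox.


Step 1: Vt = phi_ms - Qox/Cox + 2*phi_f + Qd/Cox
Step 2: Vt = 0.34 - 0.1019 + 2*0.42 + 0.1555
Step 3: Vt = 0.34 - 0.1019 + 0.84 + 0.1555
Step 4: Vt = 1.2336 V

1.2336


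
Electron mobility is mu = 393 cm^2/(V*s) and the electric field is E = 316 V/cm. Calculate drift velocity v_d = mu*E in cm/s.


Step 1: v_d = mu * E
Step 2: v_d = 393 * 316 = 124188
Step 3: v_d = 1.24e+05 cm/s

1.24e+05


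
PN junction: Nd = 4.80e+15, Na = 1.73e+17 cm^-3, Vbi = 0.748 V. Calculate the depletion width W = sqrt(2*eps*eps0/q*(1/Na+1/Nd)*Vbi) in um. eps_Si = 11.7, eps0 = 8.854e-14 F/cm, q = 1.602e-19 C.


Step 1: 1/Na + 1/Nd = 1/1.73e+17 + 1/4.80e+15 = 2.14114e-16
Step 2: 2*eps*eps0/q = 2*11.7*8.854e-14/1.602e-19 = 1.293281e+07
Step 3: W^2 = 1.293281e+07 * 2.14114e-16 * 0.748 = 2.07128e-09
Step 4: W = sqrt(2.07128e-09) = 4.551e-05 cm = 0.4551 um

0.4551


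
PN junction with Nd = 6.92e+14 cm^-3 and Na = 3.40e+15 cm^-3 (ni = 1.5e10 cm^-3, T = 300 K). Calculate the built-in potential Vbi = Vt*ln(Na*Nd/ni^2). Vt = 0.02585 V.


Step 1: Compute Na*Nd/ni^2 = 3.40e+15 * 6.92e+14 / (1.5e10)^2 = 1.0457e+10
Step 2: ln(1.0457e+10) = 23.0705
Step 3: Vbi = 0.02585 * 23.0705 = 0.596 V

0.596
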